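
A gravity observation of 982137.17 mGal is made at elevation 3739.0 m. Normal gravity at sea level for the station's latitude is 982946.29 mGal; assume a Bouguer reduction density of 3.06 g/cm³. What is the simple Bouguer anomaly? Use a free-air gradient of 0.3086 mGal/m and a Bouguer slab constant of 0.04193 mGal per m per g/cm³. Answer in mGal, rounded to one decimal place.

Free-air correction = 0.3086 × 3739.0 = 1153.86 mGal
Free-air anomaly = 982137.17 − 982946.29 + (1153.86) = 344.74 mGal
Bouguer slab correction = 0.04193 × 3.06 × 3739.0 = 479.74 mGal
Simple Bouguer anomaly = 344.74 − (479.74) = -135.00 mGal

-135.0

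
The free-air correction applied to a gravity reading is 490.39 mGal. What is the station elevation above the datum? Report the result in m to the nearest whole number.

h = 490.39 / 0.3086 = 1589.08 m

1589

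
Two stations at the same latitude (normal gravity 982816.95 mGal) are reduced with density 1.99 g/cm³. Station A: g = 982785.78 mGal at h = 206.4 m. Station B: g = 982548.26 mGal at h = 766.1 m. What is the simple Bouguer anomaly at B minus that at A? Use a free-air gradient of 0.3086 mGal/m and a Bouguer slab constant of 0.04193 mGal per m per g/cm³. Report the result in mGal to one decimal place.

Δg_SB(A) = 982785.78 − 982816.95 + 0.3086×206.4 − 0.04193×1.99×206.4 = 15.30 mGal
Δg_SB(B) = 982548.26 − 982816.95 + 0.3086×766.1 − 0.04193×1.99×766.1 = -96.20 mGal
Difference = -96.20 − (15.30) = -111.50 mGal

-111.5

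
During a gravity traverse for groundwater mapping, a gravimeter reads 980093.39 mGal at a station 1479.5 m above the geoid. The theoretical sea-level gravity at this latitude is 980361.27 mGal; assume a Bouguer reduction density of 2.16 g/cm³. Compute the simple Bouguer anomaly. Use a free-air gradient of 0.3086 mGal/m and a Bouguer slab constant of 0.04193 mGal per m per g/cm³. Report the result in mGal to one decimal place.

Free-air correction = 0.3086 × 1479.5 = 456.57 mGal
Free-air anomaly = 980093.39 − 980361.27 + (456.57) = 188.69 mGal
Bouguer slab correction = 0.04193 × 2.16 × 1479.5 = 134.00 mGal
Simple Bouguer anomaly = 188.69 − (134.00) = 54.69 mGal

54.7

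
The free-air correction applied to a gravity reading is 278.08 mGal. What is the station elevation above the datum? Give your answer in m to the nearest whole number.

901

h = 278.08 / 0.3086 = 901.10 m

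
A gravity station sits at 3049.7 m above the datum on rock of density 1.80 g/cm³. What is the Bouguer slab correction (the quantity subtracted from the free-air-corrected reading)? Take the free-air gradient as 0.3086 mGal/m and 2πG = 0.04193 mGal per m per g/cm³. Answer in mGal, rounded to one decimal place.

Bouguer slab correction = 0.04193 × 1.80 × 3049.7 = 230.2 mGal

230.2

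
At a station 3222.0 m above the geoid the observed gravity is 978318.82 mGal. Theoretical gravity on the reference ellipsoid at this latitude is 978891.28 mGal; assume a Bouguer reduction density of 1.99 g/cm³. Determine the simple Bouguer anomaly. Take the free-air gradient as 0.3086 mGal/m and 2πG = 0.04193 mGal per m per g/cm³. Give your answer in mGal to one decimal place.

Free-air correction = 0.3086 × 3222.0 = 994.31 mGal
Free-air anomaly = 978318.82 − 978891.28 + (994.31) = 421.85 mGal
Bouguer slab correction = 0.04193 × 1.99 × 3222.0 = 268.85 mGal
Simple Bouguer anomaly = 421.85 − (268.85) = 153.00 mGal

153.0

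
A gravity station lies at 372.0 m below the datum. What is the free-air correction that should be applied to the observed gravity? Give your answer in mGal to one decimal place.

Free-air correction = 0.3086 × -372.0 = -114.8 mGal

-114.8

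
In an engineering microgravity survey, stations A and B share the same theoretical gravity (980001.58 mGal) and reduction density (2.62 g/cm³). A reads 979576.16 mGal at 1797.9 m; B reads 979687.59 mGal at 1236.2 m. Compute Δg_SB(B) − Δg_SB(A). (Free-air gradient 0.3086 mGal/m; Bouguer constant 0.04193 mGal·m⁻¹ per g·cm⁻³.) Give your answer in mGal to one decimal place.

Δg_SB(A) = 979576.16 − 980001.58 + 0.3086×1797.9 − 0.04193×2.62×1797.9 = -68.10 mGal
Δg_SB(B) = 979687.59 − 980001.58 + 0.3086×1236.2 − 0.04193×2.62×1236.2 = -68.30 mGal
Difference = -68.30 − (-68.10) = -0.20 mGal

-0.2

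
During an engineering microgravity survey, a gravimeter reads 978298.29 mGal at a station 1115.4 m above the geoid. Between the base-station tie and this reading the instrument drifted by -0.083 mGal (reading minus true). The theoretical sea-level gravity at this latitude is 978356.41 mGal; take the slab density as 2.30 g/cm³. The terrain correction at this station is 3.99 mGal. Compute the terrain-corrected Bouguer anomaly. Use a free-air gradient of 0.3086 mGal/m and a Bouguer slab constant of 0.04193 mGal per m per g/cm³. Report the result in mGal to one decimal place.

Drift-corrected reading = 978298.29 − (-0.083) = 978298.373 mGal
Free-air correction = 0.3086 × 1115.4 = 344.21 mGal
Free-air anomaly = 978298.373 − 978356.41 + (344.21) = 286.173 mGal
Bouguer slab correction = 0.04193 × 2.30 × 1115.4 = 107.57 mGal
Simple Bouguer anomaly = 286.173 − (107.57) = 178.603 mGal
Complete Bouguer anomaly = 178.603 + 3.99 = 182.593 mGal

182.6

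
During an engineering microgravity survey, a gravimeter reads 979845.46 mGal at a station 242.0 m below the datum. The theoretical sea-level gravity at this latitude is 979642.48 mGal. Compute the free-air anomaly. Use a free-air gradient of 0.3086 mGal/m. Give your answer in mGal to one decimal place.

128.3

Free-air correction = 0.3086 × -242.0 = -74.68 mGal
Free-air anomaly = 979845.46 − 979642.48 + (-74.68) = 128.30 mGal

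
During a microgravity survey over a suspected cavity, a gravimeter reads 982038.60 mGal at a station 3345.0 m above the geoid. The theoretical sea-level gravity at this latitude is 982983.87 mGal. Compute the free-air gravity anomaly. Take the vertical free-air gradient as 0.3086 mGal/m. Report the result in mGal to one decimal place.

87.0

Free-air correction = 0.3086 × 3345.0 = 1032.27 mGal
Free-air anomaly = 982038.60 − 982983.87 + (1032.27) = 87.00 mGal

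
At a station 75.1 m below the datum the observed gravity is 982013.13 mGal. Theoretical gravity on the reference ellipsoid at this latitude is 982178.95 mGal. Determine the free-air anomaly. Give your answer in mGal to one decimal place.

-189.0

Free-air correction = 0.3086 × -75.1 = -23.18 mGal
Free-air anomaly = 982013.13 − 982178.95 + (-23.18) = -189.00 mGal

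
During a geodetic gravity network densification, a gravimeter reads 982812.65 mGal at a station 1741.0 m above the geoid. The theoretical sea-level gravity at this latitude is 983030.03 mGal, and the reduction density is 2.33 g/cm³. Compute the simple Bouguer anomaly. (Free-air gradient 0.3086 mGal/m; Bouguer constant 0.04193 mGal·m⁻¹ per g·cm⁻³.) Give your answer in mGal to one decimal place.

Free-air correction = 0.3086 × 1741.0 = 537.27 mGal
Free-air anomaly = 982812.65 − 983030.03 + (537.27) = 319.89 mGal
Bouguer slab correction = 0.04193 × 2.33 × 1741.0 = 170.09 mGal
Simple Bouguer anomaly = 319.89 − (170.09) = 149.80 mGal

149.8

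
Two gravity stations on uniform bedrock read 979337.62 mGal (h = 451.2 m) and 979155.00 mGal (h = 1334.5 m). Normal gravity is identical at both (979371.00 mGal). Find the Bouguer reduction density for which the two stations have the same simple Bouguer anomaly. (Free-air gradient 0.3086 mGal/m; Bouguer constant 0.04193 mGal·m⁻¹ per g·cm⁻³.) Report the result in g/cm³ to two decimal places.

Δg_obs = 979155.00 − 979337.62 = -182.62 mGal over Δh = 1334.5 − 451.2 = 883.3 m
Equal Bouguer anomalies ⇒ Δg_obs + (0.3086 − 0.04193ρ)·Δh = 0
0.3086 − 0.04193ρ = −Δg_obs/Δh = 0.20675
ρ = (0.3086 − 0.20675) / 0.04193 = 2.43 g/cm³

2.43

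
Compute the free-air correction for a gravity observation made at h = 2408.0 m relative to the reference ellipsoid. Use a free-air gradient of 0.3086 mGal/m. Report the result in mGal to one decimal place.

743.1

Free-air correction = 0.3086 × 2408.0 = 743.1 mGal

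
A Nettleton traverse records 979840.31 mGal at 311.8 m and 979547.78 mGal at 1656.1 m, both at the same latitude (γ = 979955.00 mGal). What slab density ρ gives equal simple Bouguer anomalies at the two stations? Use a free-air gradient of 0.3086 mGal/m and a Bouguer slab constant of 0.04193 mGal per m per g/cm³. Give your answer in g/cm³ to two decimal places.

2.17

Δg_obs = 979547.78 − 979840.31 = -292.53 mGal over Δh = 1656.1 − 311.8 = 1344.3 m
Equal Bouguer anomalies ⇒ Δg_obs + (0.3086 − 0.04193ρ)·Δh = 0
0.3086 − 0.04193ρ = −Δg_obs/Δh = 0.21761
ρ = (0.3086 − 0.21761) / 0.04193 = 2.17 g/cm³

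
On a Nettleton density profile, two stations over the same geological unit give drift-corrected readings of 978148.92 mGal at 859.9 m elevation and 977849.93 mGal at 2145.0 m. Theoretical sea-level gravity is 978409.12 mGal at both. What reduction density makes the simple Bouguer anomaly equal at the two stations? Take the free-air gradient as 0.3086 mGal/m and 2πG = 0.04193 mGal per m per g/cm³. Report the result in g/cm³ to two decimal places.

1.81

Δg_obs = 977849.93 − 978148.92 = -298.99 mGal over Δh = 2145.0 − 859.9 = 1285.1 m
Equal Bouguer anomalies ⇒ Δg_obs + (0.3086 − 0.04193ρ)·Δh = 0
0.3086 − 0.04193ρ = −Δg_obs/Δh = 0.23266
ρ = (0.3086 − 0.23266) / 0.04193 = 1.81 g/cm³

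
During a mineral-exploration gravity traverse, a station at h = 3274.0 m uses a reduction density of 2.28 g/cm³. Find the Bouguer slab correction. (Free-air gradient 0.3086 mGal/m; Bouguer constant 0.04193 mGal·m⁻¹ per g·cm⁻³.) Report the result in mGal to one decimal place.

313.0

Bouguer slab correction = 0.04193 × 2.28 × 3274.0 = 313.0 mGal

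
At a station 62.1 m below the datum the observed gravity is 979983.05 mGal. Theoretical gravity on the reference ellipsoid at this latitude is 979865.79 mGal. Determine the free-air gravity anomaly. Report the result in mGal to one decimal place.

Free-air correction = 0.3086 × -62.1 = -19.16 mGal
Free-air anomaly = 979983.05 − 979865.79 + (-19.16) = 98.10 mGal

98.1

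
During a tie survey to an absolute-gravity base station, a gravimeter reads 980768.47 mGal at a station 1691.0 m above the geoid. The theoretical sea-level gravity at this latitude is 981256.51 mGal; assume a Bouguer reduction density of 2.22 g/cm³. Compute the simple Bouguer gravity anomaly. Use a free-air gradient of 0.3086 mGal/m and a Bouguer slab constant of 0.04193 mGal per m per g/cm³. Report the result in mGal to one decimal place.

Free-air correction = 0.3086 × 1691.0 = 521.84 mGal
Free-air anomaly = 980768.47 − 981256.51 + (521.84) = 33.80 mGal
Bouguer slab correction = 0.04193 × 2.22 × 1691.0 = 157.41 mGal
Simple Bouguer anomaly = 33.80 − (157.41) = -123.61 mGal

-123.6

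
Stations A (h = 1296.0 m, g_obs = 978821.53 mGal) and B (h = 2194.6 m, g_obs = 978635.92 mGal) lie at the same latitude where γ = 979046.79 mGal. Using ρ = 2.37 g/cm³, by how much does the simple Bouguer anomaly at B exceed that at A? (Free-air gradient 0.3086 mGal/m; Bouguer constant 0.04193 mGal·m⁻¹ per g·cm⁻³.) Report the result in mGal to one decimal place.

Δg_SB(A) = 978821.53 − 979046.79 + 0.3086×1296.0 − 0.04193×2.37×1296.0 = 45.90 mGal
Δg_SB(B) = 978635.92 − 979046.79 + 0.3086×2194.6 − 0.04193×2.37×2194.6 = 48.30 mGal
Difference = 48.30 − (45.90) = 2.40 mGal

2.4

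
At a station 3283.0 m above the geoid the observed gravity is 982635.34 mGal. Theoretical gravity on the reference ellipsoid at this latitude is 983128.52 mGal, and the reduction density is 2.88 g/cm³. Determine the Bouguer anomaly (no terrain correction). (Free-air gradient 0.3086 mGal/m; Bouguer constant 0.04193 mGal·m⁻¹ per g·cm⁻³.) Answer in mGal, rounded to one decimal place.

123.5

Free-air correction = 0.3086 × 3283.0 = 1013.13 mGal
Free-air anomaly = 982635.34 − 983128.52 + (1013.13) = 519.95 mGal
Bouguer slab correction = 0.04193 × 2.88 × 3283.0 = 396.45 mGal
Simple Bouguer anomaly = 519.95 − (396.45) = 123.50 mGal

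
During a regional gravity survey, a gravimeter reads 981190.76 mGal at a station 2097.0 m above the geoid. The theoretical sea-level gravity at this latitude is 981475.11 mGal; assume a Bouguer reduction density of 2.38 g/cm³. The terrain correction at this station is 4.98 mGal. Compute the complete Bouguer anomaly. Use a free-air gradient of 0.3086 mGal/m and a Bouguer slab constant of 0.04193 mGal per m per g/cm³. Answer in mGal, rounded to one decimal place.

Free-air correction = 0.3086 × 2097.0 = 647.13 mGal
Free-air anomaly = 981190.76 − 981475.11 + (647.13) = 362.78 mGal
Bouguer slab correction = 0.04193 × 2.38 × 2097.0 = 209.27 mGal
Simple Bouguer anomaly = 362.78 − (209.27) = 153.51 mGal
Complete Bouguer anomaly = 153.51 + 4.98 = 158.49 mGal

158.5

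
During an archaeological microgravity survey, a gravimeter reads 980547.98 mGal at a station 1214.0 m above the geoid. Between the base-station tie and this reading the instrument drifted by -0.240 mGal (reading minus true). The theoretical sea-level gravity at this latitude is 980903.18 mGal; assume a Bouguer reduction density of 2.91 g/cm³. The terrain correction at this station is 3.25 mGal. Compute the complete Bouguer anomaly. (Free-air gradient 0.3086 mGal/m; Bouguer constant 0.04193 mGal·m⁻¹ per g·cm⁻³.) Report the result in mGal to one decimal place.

Drift-corrected reading = 980547.98 − (-0.240) = 980548.220 mGal
Free-air correction = 0.3086 × 1214.0 = 374.64 mGal
Free-air anomaly = 980548.220 − 980903.18 + (374.64) = 19.680 mGal
Bouguer slab correction = 0.04193 × 2.91 × 1214.0 = 148.13 mGal
Simple Bouguer anomaly = 19.680 − (148.13) = -128.450 mGal
Complete Bouguer anomaly = -128.450 + 3.25 = -125.200 mGal

-125.2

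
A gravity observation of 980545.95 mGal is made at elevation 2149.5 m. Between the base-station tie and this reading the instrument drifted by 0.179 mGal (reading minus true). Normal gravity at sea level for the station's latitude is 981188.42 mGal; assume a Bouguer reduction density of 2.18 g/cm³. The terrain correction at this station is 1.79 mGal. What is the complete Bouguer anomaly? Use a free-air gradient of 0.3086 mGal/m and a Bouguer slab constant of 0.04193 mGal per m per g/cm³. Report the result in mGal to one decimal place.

Drift-corrected reading = 980545.95 − (0.179) = 980545.771 mGal
Free-air correction = 0.3086 × 2149.5 = 663.34 mGal
Free-air anomaly = 980545.771 − 981188.42 + (663.34) = 20.691 mGal
Bouguer slab correction = 0.04193 × 2.18 × 2149.5 = 196.48 mGal
Simple Bouguer anomaly = 20.691 − (196.48) = -175.789 mGal
Complete Bouguer anomaly = -175.789 + 1.79 = -173.999 mGal

-174.0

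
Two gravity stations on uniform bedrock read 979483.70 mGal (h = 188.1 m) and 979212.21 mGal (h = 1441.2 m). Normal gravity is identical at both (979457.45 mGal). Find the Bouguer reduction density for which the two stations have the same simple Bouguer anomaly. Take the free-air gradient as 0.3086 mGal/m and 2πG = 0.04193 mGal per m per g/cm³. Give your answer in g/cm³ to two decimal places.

2.19

Δg_obs = 979212.21 − 979483.70 = -271.49 mGal over Δh = 1441.2 − 188.1 = 1253.1 m
Equal Bouguer anomalies ⇒ Δg_obs + (0.3086 − 0.04193ρ)·Δh = 0
0.3086 − 0.04193ρ = −Δg_obs/Δh = 0.21665
ρ = (0.3086 − 0.21665) / 0.04193 = 2.19 g/cm³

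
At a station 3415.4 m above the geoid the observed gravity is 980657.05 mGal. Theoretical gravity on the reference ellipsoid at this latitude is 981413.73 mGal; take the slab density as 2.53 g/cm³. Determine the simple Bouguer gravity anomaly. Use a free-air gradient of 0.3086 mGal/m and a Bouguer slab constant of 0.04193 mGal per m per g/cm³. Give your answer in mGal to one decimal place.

-65.0

Free-air correction = 0.3086 × 3415.4 = 1053.99 mGal
Free-air anomaly = 980657.05 − 981413.73 + (1053.99) = 297.31 mGal
Bouguer slab correction = 0.04193 × 2.53 × 3415.4 = 362.32 mGal
Simple Bouguer anomaly = 297.31 − (362.32) = -65.01 mGal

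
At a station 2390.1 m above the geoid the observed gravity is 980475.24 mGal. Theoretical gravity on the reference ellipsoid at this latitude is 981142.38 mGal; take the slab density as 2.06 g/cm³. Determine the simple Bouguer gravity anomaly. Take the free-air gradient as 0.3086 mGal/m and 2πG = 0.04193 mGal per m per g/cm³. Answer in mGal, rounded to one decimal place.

Free-air correction = 0.3086 × 2390.1 = 737.58 mGal
Free-air anomaly = 980475.24 − 981142.38 + (737.58) = 70.44 mGal
Bouguer slab correction = 0.04193 × 2.06 × 2390.1 = 206.45 mGal
Simple Bouguer anomaly = 70.44 − (206.45) = -136.01 mGal

-136.0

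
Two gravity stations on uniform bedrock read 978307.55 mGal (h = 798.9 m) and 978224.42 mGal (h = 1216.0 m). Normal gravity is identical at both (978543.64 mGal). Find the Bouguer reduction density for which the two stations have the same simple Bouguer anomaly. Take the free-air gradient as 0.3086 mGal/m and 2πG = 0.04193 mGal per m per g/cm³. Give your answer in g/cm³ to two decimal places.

2.61

Δg_obs = 978224.42 − 978307.55 = -83.13 mGal over Δh = 1216.0 − 798.9 = 417.1 m
Equal Bouguer anomalies ⇒ Δg_obs + (0.3086 − 0.04193ρ)·Δh = 0
0.3086 − 0.04193ρ = −Δg_obs/Δh = 0.19930
ρ = (0.3086 − 0.19930) / 0.04193 = 2.61 g/cm³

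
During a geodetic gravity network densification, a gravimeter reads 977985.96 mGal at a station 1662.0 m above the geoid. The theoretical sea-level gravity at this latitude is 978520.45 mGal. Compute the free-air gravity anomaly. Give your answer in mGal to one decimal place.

Free-air correction = 0.3086 × 1662.0 = 512.89 mGal
Free-air anomaly = 977985.96 − 978520.45 + (512.89) = -21.60 mGal

-21.6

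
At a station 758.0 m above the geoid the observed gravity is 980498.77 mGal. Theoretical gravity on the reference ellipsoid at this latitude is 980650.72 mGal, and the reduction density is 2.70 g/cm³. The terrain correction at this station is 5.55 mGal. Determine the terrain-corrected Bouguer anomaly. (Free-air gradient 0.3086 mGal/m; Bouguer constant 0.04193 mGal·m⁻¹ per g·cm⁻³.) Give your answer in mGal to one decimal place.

Free-air correction = 0.3086 × 758.0 = 233.92 mGal
Free-air anomaly = 980498.77 − 980650.72 + (233.92) = 81.97 mGal
Bouguer slab correction = 0.04193 × 2.70 × 758.0 = 85.81 mGal
Simple Bouguer anomaly = 81.97 − (85.81) = -3.84 mGal
Complete Bouguer anomaly = -3.84 + 5.55 = 1.71 mGal

1.7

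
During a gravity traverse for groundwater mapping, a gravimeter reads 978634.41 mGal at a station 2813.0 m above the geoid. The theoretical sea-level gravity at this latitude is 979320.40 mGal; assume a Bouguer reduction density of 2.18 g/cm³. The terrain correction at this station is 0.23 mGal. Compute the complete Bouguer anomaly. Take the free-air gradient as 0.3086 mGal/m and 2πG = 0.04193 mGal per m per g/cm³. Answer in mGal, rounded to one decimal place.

-74.8

Free-air correction = 0.3086 × 2813.0 = 868.09 mGal
Free-air anomaly = 978634.41 − 979320.40 + (868.09) = 182.10 mGal
Bouguer slab correction = 0.04193 × 2.18 × 2813.0 = 257.13 mGal
Simple Bouguer anomaly = 182.10 − (257.13) = -75.03 mGal
Complete Bouguer anomaly = -75.03 + 0.23 = -74.80 mGal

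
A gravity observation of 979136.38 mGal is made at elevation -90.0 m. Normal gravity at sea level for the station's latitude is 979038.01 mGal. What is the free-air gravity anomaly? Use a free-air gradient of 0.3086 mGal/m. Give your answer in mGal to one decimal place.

70.6

Free-air correction = 0.3086 × -90.0 = -27.77 mGal
Free-air anomaly = 979136.38 − 979038.01 + (-27.77) = 70.60 mGal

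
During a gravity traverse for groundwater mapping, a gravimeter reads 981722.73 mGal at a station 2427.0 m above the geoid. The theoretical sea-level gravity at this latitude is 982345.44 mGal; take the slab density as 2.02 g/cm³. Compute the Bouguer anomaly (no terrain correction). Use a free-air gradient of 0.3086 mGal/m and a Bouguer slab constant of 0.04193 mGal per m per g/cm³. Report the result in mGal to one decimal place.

-79.3

Free-air correction = 0.3086 × 2427.0 = 748.97 mGal
Free-air anomaly = 981722.73 − 982345.44 + (748.97) = 126.26 mGal
Bouguer slab correction = 0.04193 × 2.02 × 2427.0 = 205.56 mGal
Simple Bouguer anomaly = 126.26 − (205.56) = -79.30 mGal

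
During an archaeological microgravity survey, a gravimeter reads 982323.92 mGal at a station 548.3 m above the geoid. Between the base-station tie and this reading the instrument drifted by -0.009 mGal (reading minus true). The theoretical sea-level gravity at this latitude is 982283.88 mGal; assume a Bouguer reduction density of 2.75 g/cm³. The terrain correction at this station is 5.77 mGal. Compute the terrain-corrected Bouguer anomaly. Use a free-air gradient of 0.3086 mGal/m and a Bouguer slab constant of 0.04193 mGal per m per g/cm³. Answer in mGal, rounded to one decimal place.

Drift-corrected reading = 982323.92 − (-0.009) = 982323.929 mGal
Free-air correction = 0.3086 × 548.3 = 169.21 mGal
Free-air anomaly = 982323.929 − 982283.88 + (169.21) = 209.259 mGal
Bouguer slab correction = 0.04193 × 2.75 × 548.3 = 63.22 mGal
Simple Bouguer anomaly = 209.259 − (63.22) = 146.039 mGal
Complete Bouguer anomaly = 146.039 + 5.77 = 151.809 mGal

151.8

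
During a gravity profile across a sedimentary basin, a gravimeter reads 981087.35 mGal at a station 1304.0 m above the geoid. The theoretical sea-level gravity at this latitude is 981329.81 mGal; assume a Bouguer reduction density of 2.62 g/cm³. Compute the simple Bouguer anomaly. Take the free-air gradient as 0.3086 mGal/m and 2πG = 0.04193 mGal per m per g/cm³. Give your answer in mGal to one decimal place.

16.7

Free-air correction = 0.3086 × 1304.0 = 402.41 mGal
Free-air anomaly = 981087.35 − 981329.81 + (402.41) = 159.95 mGal
Bouguer slab correction = 0.04193 × 2.62 × 1304.0 = 143.25 mGal
Simple Bouguer anomaly = 159.95 − (143.25) = 16.70 mGal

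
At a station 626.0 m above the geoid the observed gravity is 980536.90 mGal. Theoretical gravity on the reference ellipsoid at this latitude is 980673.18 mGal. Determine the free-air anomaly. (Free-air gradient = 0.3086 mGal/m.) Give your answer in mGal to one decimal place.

56.9

Free-air correction = 0.3086 × 626.0 = 193.18 mGal
Free-air anomaly = 980536.90 − 980673.18 + (193.18) = 56.90 mGal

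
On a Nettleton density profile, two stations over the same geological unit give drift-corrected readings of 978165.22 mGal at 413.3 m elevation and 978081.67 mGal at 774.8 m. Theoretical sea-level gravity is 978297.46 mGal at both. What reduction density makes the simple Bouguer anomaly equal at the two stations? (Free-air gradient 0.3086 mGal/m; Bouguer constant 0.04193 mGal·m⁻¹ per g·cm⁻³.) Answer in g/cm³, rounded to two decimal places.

Δg_obs = 978081.67 − 978165.22 = -83.55 mGal over Δh = 774.8 − 413.3 = 361.5 m
Equal Bouguer anomalies ⇒ Δg_obs + (0.3086 − 0.04193ρ)·Δh = 0
0.3086 − 0.04193ρ = −Δg_obs/Δh = 0.23112
ρ = (0.3086 − 0.23112) / 0.04193 = 1.85 g/cm³

1.85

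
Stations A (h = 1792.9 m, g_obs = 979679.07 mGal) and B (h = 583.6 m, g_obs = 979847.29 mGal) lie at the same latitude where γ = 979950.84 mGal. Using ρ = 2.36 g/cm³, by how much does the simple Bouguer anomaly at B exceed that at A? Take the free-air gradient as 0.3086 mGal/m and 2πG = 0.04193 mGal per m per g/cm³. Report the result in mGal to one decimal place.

-85.3

Δg_SB(A) = 979679.07 − 979950.84 + 0.3086×1792.9 − 0.04193×2.36×1792.9 = 104.10 mGal
Δg_SB(B) = 979847.29 − 979950.84 + 0.3086×583.6 − 0.04193×2.36×583.6 = 18.80 mGal
Difference = 18.80 − (104.10) = -85.30 mGal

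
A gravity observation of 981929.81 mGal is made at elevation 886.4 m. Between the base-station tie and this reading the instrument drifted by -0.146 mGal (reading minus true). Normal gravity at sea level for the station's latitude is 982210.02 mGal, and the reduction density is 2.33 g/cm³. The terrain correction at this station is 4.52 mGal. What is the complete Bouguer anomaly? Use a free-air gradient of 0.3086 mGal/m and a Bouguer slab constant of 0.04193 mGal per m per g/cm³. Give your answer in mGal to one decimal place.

Drift-corrected reading = 981929.81 − (-0.146) = 981929.956 mGal
Free-air correction = 0.3086 × 886.4 = 273.54 mGal
Free-air anomaly = 981929.956 − 982210.02 + (273.54) = -6.524 mGal
Bouguer slab correction = 0.04193 × 2.33 × 886.4 = 86.60 mGal
Simple Bouguer anomaly = -6.524 − (86.60) = -93.124 mGal
Complete Bouguer anomaly = -93.124 + 4.52 = -88.604 mGal

-88.6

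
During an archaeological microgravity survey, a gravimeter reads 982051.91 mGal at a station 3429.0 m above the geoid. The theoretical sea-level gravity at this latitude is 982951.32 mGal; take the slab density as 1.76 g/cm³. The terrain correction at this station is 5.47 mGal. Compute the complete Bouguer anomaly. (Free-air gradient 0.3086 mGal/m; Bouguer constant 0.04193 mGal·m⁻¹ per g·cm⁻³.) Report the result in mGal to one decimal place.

Free-air correction = 0.3086 × 3429.0 = 1058.19 mGal
Free-air anomaly = 982051.91 − 982951.32 + (1058.19) = 158.78 mGal
Bouguer slab correction = 0.04193 × 1.76 × 3429.0 = 253.05 mGal
Simple Bouguer anomaly = 158.78 − (253.05) = -94.27 mGal
Complete Bouguer anomaly = -94.27 + 5.47 = -88.80 mGal

-88.8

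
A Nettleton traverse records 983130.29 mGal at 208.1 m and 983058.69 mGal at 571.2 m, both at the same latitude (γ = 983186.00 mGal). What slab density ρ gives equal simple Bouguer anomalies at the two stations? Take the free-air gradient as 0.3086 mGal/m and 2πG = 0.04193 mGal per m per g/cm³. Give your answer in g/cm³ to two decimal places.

Δg_obs = 983058.69 − 983130.29 = -71.60 mGal over Δh = 571.2 − 208.1 = 363.1 m
Equal Bouguer anomalies ⇒ Δg_obs + (0.3086 − 0.04193ρ)·Δh = 0
0.3086 − 0.04193ρ = −Δg_obs/Δh = 0.19719
ρ = (0.3086 − 0.19719) / 0.04193 = 2.66 g/cm³

2.66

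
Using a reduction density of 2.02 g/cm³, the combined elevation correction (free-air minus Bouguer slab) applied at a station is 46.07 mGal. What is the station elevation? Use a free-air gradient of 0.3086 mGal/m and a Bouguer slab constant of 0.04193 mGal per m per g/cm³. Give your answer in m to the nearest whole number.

206

Combined gradient = 0.3086 − 0.04193 × 2.02 = 0.2239014 mGal/m
h = 46.07 / 0.2239014 = 205.76 m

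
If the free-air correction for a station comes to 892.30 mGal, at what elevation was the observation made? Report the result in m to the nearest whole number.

2891

h = 892.30 / 0.3086 = 2891.45 m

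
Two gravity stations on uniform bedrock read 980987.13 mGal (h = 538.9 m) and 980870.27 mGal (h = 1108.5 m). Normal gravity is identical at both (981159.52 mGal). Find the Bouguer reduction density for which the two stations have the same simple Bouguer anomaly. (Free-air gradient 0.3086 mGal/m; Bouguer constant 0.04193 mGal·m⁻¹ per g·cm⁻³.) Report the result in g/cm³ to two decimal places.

Δg_obs = 980870.27 − 980987.13 = -116.86 mGal over Δh = 1108.5 − 538.9 = 569.6 m
Equal Bouguer anomalies ⇒ Δg_obs + (0.3086 − 0.04193ρ)·Δh = 0
0.3086 − 0.04193ρ = −Δg_obs/Δh = 0.20516
ρ = (0.3086 − 0.20516) / 0.04193 = 2.47 g/cm³

2.47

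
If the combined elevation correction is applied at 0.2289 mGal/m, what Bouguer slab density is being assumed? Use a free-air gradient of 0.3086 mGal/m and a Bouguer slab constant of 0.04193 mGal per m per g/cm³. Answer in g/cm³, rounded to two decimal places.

0.2289 = 0.3086 − 0.04193 × ρ
ρ = (0.3086 − 0.2289) / 0.04193 = 1.90 g/cm³

1.90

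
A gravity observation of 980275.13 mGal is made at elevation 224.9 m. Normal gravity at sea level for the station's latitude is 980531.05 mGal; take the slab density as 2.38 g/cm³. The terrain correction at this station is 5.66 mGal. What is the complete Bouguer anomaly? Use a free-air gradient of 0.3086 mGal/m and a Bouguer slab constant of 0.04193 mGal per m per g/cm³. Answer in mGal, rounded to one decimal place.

-203.3

Free-air correction = 0.3086 × 224.9 = 69.40 mGal
Free-air anomaly = 980275.13 − 980531.05 + (69.40) = -186.52 mGal
Bouguer slab correction = 0.04193 × 2.38 × 224.9 = 22.44 mGal
Simple Bouguer anomaly = -186.52 − (22.44) = -208.96 mGal
Complete Bouguer anomaly = -208.96 + 5.66 = -203.30 mGal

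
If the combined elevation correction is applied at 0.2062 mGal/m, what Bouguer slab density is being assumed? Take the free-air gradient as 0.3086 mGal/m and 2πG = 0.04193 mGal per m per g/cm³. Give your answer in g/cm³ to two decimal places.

2.44

0.2062 = 0.3086 − 0.04193 × ρ
ρ = (0.3086 − 0.2062) / 0.04193 = 2.44 g/cm³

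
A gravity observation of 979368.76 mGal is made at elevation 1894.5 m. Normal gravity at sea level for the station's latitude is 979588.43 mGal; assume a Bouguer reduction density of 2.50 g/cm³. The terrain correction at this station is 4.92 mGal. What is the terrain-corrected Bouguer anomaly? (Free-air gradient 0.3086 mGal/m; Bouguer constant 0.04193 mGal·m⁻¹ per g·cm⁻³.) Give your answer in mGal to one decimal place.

171.3

Free-air correction = 0.3086 × 1894.5 = 584.64 mGal
Free-air anomaly = 979368.76 − 979588.43 + (584.64) = 364.97 mGal
Bouguer slab correction = 0.04193 × 2.50 × 1894.5 = 198.59 mGal
Simple Bouguer anomaly = 364.97 − (198.59) = 166.38 mGal
Complete Bouguer anomaly = 166.38 + 4.92 = 171.30 mGal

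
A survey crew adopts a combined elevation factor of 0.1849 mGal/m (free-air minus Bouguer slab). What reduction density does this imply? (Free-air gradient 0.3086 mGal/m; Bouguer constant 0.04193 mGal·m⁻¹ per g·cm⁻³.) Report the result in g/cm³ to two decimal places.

2.95

0.1849 = 0.3086 − 0.04193 × ρ
ρ = (0.3086 − 0.1849) / 0.04193 = 2.95 g/cm³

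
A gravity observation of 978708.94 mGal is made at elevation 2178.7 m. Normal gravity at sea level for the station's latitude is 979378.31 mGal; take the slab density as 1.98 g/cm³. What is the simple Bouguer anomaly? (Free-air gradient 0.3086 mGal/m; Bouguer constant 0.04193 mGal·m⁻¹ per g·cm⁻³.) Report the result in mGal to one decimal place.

-177.9

Free-air correction = 0.3086 × 2178.7 = 672.35 mGal
Free-air anomaly = 978708.94 − 979378.31 + (672.35) = 2.98 mGal
Bouguer slab correction = 0.04193 × 1.98 × 2178.7 = 180.88 mGal
Simple Bouguer anomaly = 2.98 − (180.88) = -177.90 mGal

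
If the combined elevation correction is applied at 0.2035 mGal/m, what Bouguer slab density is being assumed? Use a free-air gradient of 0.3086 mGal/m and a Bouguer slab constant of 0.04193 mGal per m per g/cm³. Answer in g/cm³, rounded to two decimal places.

0.2035 = 0.3086 − 0.04193 × ρ
ρ = (0.3086 − 0.2035) / 0.04193 = 2.51 g/cm³

2.51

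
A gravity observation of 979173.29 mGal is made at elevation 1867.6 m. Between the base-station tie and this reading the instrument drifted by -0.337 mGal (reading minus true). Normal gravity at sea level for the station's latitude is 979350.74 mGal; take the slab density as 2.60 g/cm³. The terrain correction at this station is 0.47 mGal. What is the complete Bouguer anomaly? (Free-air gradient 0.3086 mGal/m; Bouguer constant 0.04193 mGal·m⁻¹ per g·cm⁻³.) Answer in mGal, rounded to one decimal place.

196.1

Drift-corrected reading = 979173.29 − (-0.337) = 979173.627 mGal
Free-air correction = 0.3086 × 1867.6 = 576.34 mGal
Free-air anomaly = 979173.627 − 979350.74 + (576.34) = 399.227 mGal
Bouguer slab correction = 0.04193 × 2.60 × 1867.6 = 203.60 mGal
Simple Bouguer anomaly = 399.227 − (203.60) = 195.627 mGal
Complete Bouguer anomaly = 195.627 + 0.47 = 196.097 mGal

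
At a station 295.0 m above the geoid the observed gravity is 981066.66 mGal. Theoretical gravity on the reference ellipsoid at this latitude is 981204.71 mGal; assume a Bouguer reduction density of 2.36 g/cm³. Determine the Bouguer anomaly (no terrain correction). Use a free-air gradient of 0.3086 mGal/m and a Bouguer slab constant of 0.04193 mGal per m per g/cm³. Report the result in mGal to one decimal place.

Free-air correction = 0.3086 × 295.0 = 91.04 mGal
Free-air anomaly = 981066.66 − 981204.71 + (91.04) = -47.01 mGal
Bouguer slab correction = 0.04193 × 2.36 × 295.0 = 29.19 mGal
Simple Bouguer anomaly = -47.01 − (29.19) = -76.20 mGal

-76.2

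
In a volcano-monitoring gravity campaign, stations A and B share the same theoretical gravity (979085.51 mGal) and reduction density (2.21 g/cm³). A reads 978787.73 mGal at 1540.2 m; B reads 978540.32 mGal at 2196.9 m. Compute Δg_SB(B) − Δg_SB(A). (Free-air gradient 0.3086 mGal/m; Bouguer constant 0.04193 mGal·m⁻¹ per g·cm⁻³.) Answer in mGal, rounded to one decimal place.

-105.6

Δg_SB(A) = 978787.73 − 979085.51 + 0.3086×1540.2 − 0.04193×2.21×1540.2 = 34.80 mGal
Δg_SB(B) = 978540.32 − 979085.51 + 0.3086×2196.9 − 0.04193×2.21×2196.9 = -70.80 mGal
Difference = -70.80 − (34.80) = -105.60 mGal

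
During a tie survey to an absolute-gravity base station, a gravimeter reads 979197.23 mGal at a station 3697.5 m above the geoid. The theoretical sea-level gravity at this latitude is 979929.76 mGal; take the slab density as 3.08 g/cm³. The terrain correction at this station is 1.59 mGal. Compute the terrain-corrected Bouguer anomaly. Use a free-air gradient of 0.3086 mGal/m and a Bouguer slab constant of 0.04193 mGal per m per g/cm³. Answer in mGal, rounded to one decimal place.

-67.4

Free-air correction = 0.3086 × 3697.5 = 1141.05 mGal
Free-air anomaly = 979197.23 − 979929.76 + (1141.05) = 408.52 mGal
Bouguer slab correction = 0.04193 × 3.08 × 3697.5 = 477.51 mGal
Simple Bouguer anomaly = 408.52 − (477.51) = -68.99 mGal
Complete Bouguer anomaly = -68.99 + 1.59 = -67.40 mGal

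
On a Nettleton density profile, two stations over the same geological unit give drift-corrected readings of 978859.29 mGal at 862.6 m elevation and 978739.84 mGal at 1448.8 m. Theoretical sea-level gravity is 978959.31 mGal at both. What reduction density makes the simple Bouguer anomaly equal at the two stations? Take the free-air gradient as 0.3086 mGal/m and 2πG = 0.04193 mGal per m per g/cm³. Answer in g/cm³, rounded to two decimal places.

2.50

Δg_obs = 978739.84 − 978859.29 = -119.45 mGal over Δh = 1448.8 − 862.6 = 586.2 m
Equal Bouguer anomalies ⇒ Δg_obs + (0.3086 − 0.04193ρ)·Δh = 0
0.3086 − 0.04193ρ = −Δg_obs/Δh = 0.20377
ρ = (0.3086 − 0.20377) / 0.04193 = 2.50 g/cm³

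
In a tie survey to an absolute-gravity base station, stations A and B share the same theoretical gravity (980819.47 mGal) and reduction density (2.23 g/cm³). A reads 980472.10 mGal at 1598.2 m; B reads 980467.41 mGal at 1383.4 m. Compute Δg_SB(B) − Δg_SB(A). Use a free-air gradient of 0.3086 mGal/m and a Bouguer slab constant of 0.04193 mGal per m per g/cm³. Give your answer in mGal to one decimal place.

Δg_SB(A) = 980472.10 − 980819.47 + 0.3086×1598.2 − 0.04193×2.23×1598.2 = -3.60 mGal
Δg_SB(B) = 980467.41 − 980819.47 + 0.3086×1383.4 − 0.04193×2.23×1383.4 = -54.50 mGal
Difference = -54.50 − (-3.60) = -50.90 mGal

-50.9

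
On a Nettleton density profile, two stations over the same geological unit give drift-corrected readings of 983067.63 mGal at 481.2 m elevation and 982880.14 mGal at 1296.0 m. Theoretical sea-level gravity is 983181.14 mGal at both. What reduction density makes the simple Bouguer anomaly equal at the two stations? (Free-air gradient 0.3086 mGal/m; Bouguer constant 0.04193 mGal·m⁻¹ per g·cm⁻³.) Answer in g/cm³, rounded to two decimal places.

1.87

Δg_obs = 982880.14 − 983067.63 = -187.49 mGal over Δh = 1296.0 − 481.2 = 814.8 m
Equal Bouguer anomalies ⇒ Δg_obs + (0.3086 − 0.04193ρ)·Δh = 0
0.3086 − 0.04193ρ = −Δg_obs/Δh = 0.23011
ρ = (0.3086 − 0.23011) / 0.04193 = 1.87 g/cm³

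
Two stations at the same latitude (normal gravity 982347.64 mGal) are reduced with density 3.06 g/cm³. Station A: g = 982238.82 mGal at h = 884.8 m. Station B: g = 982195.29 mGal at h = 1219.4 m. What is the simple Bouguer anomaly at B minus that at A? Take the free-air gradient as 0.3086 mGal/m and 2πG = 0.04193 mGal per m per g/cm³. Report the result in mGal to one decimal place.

Δg_SB(A) = 982238.82 − 982347.64 + 0.3086×884.8 − 0.04193×3.06×884.8 = 50.70 mGal
Δg_SB(B) = 982195.29 − 982347.64 + 0.3086×1219.4 − 0.04193×3.06×1219.4 = 67.50 mGal
Difference = 67.50 − (50.70) = 16.80 mGal

16.8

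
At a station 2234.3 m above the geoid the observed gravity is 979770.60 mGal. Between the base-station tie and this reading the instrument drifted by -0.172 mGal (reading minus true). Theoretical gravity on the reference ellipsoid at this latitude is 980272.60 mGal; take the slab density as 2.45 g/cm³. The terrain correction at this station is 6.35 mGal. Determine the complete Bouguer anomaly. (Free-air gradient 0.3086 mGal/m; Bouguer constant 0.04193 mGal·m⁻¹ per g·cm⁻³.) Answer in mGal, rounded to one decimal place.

-35.5

Drift-corrected reading = 979770.60 − (-0.172) = 979770.772 mGal
Free-air correction = 0.3086 × 2234.3 = 689.50 mGal
Free-air anomaly = 979770.772 − 980272.60 + (689.50) = 187.672 mGal
Bouguer slab correction = 0.04193 × 2.45 × 2234.3 = 229.53 mGal
Simple Bouguer anomaly = 187.672 − (229.53) = -41.858 mGal
Complete Bouguer anomaly = -41.858 + 6.35 = -35.508 mGal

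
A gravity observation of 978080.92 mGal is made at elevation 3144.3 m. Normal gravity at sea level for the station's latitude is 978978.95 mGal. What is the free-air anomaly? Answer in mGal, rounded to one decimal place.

72.3

Free-air correction = 0.3086 × 3144.3 = 970.33 mGal
Free-air anomaly = 978080.92 − 978978.95 + (970.33) = 72.30 mGal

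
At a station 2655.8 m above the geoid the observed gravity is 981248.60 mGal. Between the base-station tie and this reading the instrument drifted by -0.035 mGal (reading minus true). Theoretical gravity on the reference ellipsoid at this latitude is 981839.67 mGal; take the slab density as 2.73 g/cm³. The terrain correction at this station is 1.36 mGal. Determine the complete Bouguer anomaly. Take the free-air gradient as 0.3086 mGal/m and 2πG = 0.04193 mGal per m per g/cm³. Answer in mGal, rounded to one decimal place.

-74.1

Drift-corrected reading = 981248.60 − (-0.035) = 981248.635 mGal
Free-air correction = 0.3086 × 2655.8 = 819.58 mGal
Free-air anomaly = 981248.635 − 981839.67 + (819.58) = 228.545 mGal
Bouguer slab correction = 0.04193 × 2.73 × 2655.8 = 304.01 mGal
Simple Bouguer anomaly = 228.545 − (304.01) = -75.465 mGal
Complete Bouguer anomaly = -75.465 + 1.36 = -74.105 mGal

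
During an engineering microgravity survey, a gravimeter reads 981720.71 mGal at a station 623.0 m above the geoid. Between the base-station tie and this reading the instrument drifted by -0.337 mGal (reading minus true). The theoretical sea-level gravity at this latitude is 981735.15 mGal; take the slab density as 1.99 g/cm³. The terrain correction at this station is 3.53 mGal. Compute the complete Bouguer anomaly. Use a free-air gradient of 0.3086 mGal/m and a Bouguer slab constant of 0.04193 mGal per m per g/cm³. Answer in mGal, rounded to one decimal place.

129.7

Drift-corrected reading = 981720.71 − (-0.337) = 981721.047 mGal
Free-air correction = 0.3086 × 623.0 = 192.26 mGal
Free-air anomaly = 981721.047 − 981735.15 + (192.26) = 178.157 mGal
Bouguer slab correction = 0.04193 × 1.99 × 623.0 = 51.98 mGal
Simple Bouguer anomaly = 178.157 − (51.98) = 126.177 mGal
Complete Bouguer anomaly = 126.177 + 3.53 = 129.707 mGal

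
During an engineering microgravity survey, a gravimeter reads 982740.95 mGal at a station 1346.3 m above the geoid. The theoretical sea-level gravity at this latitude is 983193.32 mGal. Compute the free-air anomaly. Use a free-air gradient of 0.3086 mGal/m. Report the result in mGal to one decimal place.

Free-air correction = 0.3086 × 1346.3 = 415.47 mGal
Free-air anomaly = 982740.95 − 983193.32 + (415.47) = -36.90 mGal

-36.9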